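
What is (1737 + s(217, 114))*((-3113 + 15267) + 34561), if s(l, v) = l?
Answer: 91281110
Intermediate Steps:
(1737 + s(217, 114))*((-3113 + 15267) + 34561) = (1737 + 217)*((-3113 + 15267) + 34561) = 1954*(12154 + 34561) = 1954*46715 = 91281110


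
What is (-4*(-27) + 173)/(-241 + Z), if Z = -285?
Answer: -281/526 ≈ -0.53422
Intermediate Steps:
(-4*(-27) + 173)/(-241 + Z) = (-4*(-27) + 173)/(-241 - 285) = (108 + 173)/(-526) = 281*(-1/526) = -281/526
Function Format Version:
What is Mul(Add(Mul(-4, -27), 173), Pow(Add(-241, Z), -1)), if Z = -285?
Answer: Rational(-281, 526) ≈ -0.53422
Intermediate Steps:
Mul(Add(Mul(-4, -27), 173), Pow(Add(-241, Z), -1)) = Mul(Add(Mul(-4, -27), 173), Pow(Add(-241, -285), -1)) = Mul(Add(108, 173), Pow(-526, -1)) = Mul(281, Rational(-1, 526)) = Rational(-281, 526)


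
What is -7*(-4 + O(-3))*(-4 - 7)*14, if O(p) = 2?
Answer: -2156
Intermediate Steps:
-7*(-4 + O(-3))*(-4 - 7)*14 = -7*(-4 + 2)*(-4 - 7)*14 = -(-14)*(-11)*14 = -7*22*14 = -154*14 = -2156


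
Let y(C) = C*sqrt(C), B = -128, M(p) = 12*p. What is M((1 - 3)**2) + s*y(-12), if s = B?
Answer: 48 + 3072*I*sqrt(3) ≈ 48.0 + 5320.9*I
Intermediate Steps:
y(C) = C**(3/2)
s = -128
M((1 - 3)**2) + s*y(-12) = 12*(1 - 3)**2 - (-3072)*I*sqrt(3) = 12*(-2)**2 - (-3072)*I*sqrt(3) = 12*4 + 3072*I*sqrt(3) = 48 + 3072*I*sqrt(3)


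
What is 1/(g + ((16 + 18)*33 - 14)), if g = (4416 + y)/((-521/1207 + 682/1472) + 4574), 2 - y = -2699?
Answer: 4063350179/4508514399516 ≈ 0.00090126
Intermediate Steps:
y = 2701 (y = 2 - 1*(-2699) = 2 + 2699 = 2701)
g = 6322401184/4063350179 (g = (4416 + 2701)/((-521/1207 + 682/1472) + 4574) = 7117/((-521*1/1207 + 682*(1/1472)) + 4574) = 7117/((-521/1207 + 341/736) + 4574) = 7117/(28131/888352 + 4574) = 7117/(4063350179/888352) = 7117*(888352/4063350179) = 6322401184/4063350179 ≈ 1.5560)
1/(g + ((16 + 18)*33 - 14)) = 1/(6322401184/4063350179 + ((16 + 18)*33 - 14)) = 1/(6322401184/4063350179 + (34*33 - 14)) = 1/(6322401184/4063350179 + (1122 - 14)) = 1/(6322401184/4063350179 + 1108) = 1/(4508514399516/4063350179) = 4063350179/4508514399516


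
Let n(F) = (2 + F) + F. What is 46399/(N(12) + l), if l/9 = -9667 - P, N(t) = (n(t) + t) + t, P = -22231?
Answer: 46399/113126 ≈ 0.41015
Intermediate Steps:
n(F) = 2 + 2*F
N(t) = 2 + 4*t (N(t) = ((2 + 2*t) + t) + t = (2 + 3*t) + t = 2 + 4*t)
l = 113076 (l = 9*(-9667 - 1*(-22231)) = 9*(-9667 + 22231) = 9*12564 = 113076)
46399/(N(12) + l) = 46399/((2 + 4*12) + 113076) = 46399/((2 + 48) + 113076) = 46399/(50 + 113076) = 46399/113126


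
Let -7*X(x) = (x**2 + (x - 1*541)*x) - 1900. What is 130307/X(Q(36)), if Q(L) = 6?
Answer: 912149/5074 ≈ 179.77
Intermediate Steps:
X(x) = 1900/7 - x**2/7 - x*(-541 + x)/7 (X(x) = -((x**2 + (x - 1*541)*x) - 1900)/7 = -((x**2 + (x - 541)*x) - 1900)/7 = -((x**2 + (-541 + x)*x) - 1900)/7 = -((x**2 + x*(-541 + x)) - 1900)/7 = -(-1900 + x**2 + x*(-541 + x))/7 = 1900/7 - x**2/7 - x*(-541 + x)/7)
130307/X(Q(36)) = 130307/(1900/7 - 2/7*6**2 + (541/7)*6) = 130307/(1900/7 - 2/7*36 + 3246/7) = 130307/(1900/7 - 72/7 + 3246/7) = 130307/(5074/7) = 130307*(7/5074) = 912149/5074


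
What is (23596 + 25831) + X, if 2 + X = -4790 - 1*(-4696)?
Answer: 49331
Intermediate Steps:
X = -96 (X = -2 + (-4790 - 1*(-4696)) = -2 + (-4790 + 4696) = -2 - 94 = -96)
(23596 + 25831) + X = (23596 + 25831) - 96 = 49427 - 96 = 49331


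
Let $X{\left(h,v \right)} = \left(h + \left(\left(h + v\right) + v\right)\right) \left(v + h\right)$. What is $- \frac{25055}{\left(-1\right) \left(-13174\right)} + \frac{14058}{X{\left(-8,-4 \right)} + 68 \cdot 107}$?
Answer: $- \frac{539491}{12456017} \approx -0.043312$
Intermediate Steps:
$X{\left(h,v \right)} = \left(h + v\right) \left(2 h + 2 v\right)$ ($X{\left(h,v \right)} = \left(h + \left(h + 2 v\right)\right) \left(h + v\right) = \left(2 h + 2 v\right) \left(h + v\right) = \left(h + v\right) \left(2 h + 2 v\right)$)
$- \frac{25055}{\left(-1\right) \left(-13174\right)} + \frac{14058}{X{\left(-8,-4 \right)} + 68 \cdot 107} = - \frac{25055}{\left(-1\right) \left(-13174\right)} + \frac{14058}{\left(2 \left(-8\right)^{2} + 2 \left(-4\right)^{2} + 4 \left(-8\right) \left(-4\right)\right) + 68 \cdot 107} = - \frac{25055}{13174} + \frac{14058}{\left(2 \cdot 64 + 2 \cdot 16 + 128\right) + 7276} = \left(-25055\right) \frac{1}{13174} + \frac{14058}{\left(128 + 32 + 128\right) + 7276} = - \frac{25055}{13174} + \frac{14058}{288 + 7276} = - \frac{25055}{13174} + \frac{14058}{7564} = - \frac{25055}{13174} + 14058 \cdot \frac{1}{7564} = - \frac{25055}{13174} + \frac{7029}{3782} = - \frac{539491}{12456017}$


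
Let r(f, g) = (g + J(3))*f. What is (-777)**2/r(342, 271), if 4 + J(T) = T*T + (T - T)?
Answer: 67081/10488 ≈ 6.3960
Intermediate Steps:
J(T) = -4 + T**2 (J(T) = -4 + (T*T + (T - T)) = -4 + (T**2 + 0) = -4 + T**2)
r(f, g) = f*(5 + g) (r(f, g) = (g + (-4 + 3**2))*f = (g + (-4 + 9))*f = (g + 5)*f = (5 + g)*f = f*(5 + g))
(-777)**2/r(342, 271) = (-777)**2/((342*(5 + 271))) = 603729/((342*276)) = 603729/94392 = 603729*(1/94392) = 67081/10488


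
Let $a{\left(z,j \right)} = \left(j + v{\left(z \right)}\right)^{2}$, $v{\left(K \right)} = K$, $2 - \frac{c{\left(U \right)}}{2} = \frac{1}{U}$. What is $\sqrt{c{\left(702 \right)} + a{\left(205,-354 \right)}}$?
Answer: $\frac{\sqrt{303964206}}{117} \approx 149.01$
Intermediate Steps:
$c{\left(U \right)} = 4 - \frac{2}{U}$
$a{\left(z,j \right)} = \left(j + z\right)^{2}$
$\sqrt{c{\left(702 \right)} + a{\left(205,-354 \right)}} = \sqrt{\left(4 - \frac{2}{702}\right) + \left(-354 + 205\right)^{2}} = \sqrt{\left(4 - \frac{1}{351}\right) + \left(-149\right)^{2}} = \sqrt{\left(4 - \frac{1}{351}\right) + 22201} = \sqrt{\frac{1403}{351} + 22201} = \sqrt{\frac{7793954}{351}} = \frac{\sqrt{303964206}}{117}$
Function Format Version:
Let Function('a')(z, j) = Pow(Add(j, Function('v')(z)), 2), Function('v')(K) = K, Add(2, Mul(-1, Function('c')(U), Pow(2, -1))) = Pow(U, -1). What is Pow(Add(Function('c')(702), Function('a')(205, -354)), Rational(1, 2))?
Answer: Mul(Rational(1, 117), Pow(303964206, Rational(1, 2))) ≈ 149.01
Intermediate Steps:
Function('c')(U) = Add(4, Mul(-2, Pow(U, -1)))
Function('a')(z, j) = Pow(Add(j, z), 2)
Pow(Add(Function('c')(702), Function('a')(205, -354)), Rational(1, 2)) = Pow(Add(Add(4, Mul(-2, Pow(702, -1))), Pow(Add(-354, 205), 2)), Rational(1, 2)) = Pow(Add(Add(4, Mul(-2, Rational(1, 702))), Pow(-149, 2)), Rational(1, 2)) = Pow(Add(Add(4, Rational(-1, 351)), 22201), Rational(1, 2)) = Pow(Add(Rational(1403, 351), 22201), Rational(1, 2)) = Pow(Rational(7793954, 351), Rational(1, 2)) = Mul(Rational(1, 117), Pow(303964206, Rational(1, 2)))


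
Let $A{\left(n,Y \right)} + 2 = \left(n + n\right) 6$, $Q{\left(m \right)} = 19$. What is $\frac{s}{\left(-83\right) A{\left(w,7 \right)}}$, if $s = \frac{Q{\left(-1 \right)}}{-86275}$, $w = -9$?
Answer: $- \frac{19}{787690750} \approx -2.4121 \cdot 10^{-8}$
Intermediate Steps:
$A{\left(n,Y \right)} = -2 + 12 n$ ($A{\left(n,Y \right)} = -2 + \left(n + n\right) 6 = -2 + 2 n 6 = -2 + 12 n$)
$s = - \frac{19}{86275}$ ($s = \frac{19}{-86275} = 19 \left(- \frac{1}{86275}\right) = - \frac{19}{86275} \approx -0.00022023$)
$\frac{s}{\left(-83\right) A{\left(w,7 \right)}} = - \frac{19}{86275 \left(- 83 \left(-2 + 12 \left(-9\right)\right)\right)} = - \frac{19}{86275 \left(- 83 \left(-2 - 108\right)\right)} = - \frac{19}{86275 \left(\left(-83\right) \left(-110\right)\right)} = - \frac{19}{86275 \cdot 9130} = \left(- \frac{19}{86275}\right) \frac{1}{9130} = - \frac{19}{787690750}$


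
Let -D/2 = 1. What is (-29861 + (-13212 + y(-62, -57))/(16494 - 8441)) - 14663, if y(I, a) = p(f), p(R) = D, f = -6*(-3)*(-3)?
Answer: -358564986/8053 ≈ -44526.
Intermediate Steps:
D = -2 (D = -2*1 = -2)
f = -54 (f = -3*(-6)*(-3) = 18*(-3) = -54)
p(R) = -2
y(I, a) = -2
(-29861 + (-13212 + y(-62, -57))/(16494 - 8441)) - 14663 = (-29861 + (-13212 - 2)/(16494 - 8441)) - 14663 = (-29861 - 13214/8053) - 14663 = -240483847/8053 - 14663 = -358564986/8053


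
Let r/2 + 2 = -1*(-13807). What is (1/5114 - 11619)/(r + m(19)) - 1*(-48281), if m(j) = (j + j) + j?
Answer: 6831172824113/141489038 ≈ 48281.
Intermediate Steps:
m(j) = 3*j (m(j) = 2*j + j = 3*j)
r = 27610 (r = -4 + 2*(-1*(-13807)) = -4 + 2*13807 = -4 + 27614 = 27610)
(1/5114 - 11619)/(r + m(19)) - 1*(-48281) = (1/5114 - 11619)/(27610 + 3*19) - 1*(-48281) = (1/5114 - 11619)/(27610 + 57) + 48281 = -59419565/5114/27667 + 48281 = -59419565/5114*1/27667 + 48281 = -59419565/141489038 + 48281 = 6831172824113/141489038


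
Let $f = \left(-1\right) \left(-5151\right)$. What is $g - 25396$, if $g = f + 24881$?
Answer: $4636$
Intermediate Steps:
$f = 5151$
$g = 30032$ ($g = 5151 + 24881 = 30032$)
$g - 25396 = 30032 - 25396 = 4636$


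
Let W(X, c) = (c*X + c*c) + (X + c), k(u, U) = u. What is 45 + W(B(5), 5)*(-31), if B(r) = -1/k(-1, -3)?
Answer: -1071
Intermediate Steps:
B(r) = 1 (B(r) = -1/(-1) = -1*(-1) = 1)
W(X, c) = X + c + c² + X*c (W(X, c) = (X*c + c²) + (X + c) = (c² + X*c) + (X + c) = X + c + c² + X*c)
45 + W(B(5), 5)*(-31) = 45 + (1 + 5 + 5² + 1*5)*(-31) = 45 + (1 + 5 + 25 + 5)*(-31) = 45 + 36*(-31) = 45 - 1116 = -1071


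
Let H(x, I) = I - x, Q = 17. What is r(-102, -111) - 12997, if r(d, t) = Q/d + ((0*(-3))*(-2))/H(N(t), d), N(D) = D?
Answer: -77983/6 ≈ -12997.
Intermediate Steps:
r(d, t) = 17/d (r(d, t) = 17/d + ((0*(-3))*(-2))/(d - t) = 17/d + (0*(-2))/(d - t) = 17/d + 0/(d - t) = 17/d + 0 = 17/d)
r(-102, -111) - 12997 = 17/(-102) - 12997 = 17*(-1/102) - 12997 = -1/6 - 12997 = -77983/6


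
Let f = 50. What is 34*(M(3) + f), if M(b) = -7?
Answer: 1462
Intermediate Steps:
34*(M(3) + f) = 34*(-7 + 50) = 34*43 = 1462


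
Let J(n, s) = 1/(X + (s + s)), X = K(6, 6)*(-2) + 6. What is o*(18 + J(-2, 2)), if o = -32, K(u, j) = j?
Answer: -560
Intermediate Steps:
X = -6 (X = 6*(-2) + 6 = -12 + 6 = -6)
J(n, s) = 1/(-6 + 2*s) (J(n, s) = 1/(-6 + (s + s)) = 1/(-6 + 2*s))
o*(18 + J(-2, 2)) = -32*(18 + 1/(2*(-3 + 2))) = -32*(18 + (½)/(-1)) = -32*(18 + (½)*(-1)) = -32*(18 - ½) = -32*35/2 = -560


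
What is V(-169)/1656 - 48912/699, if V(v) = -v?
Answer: -26960047/385848 ≈ -69.872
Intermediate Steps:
V(-169)/1656 - 48912/699 = -1*(-169)/1656 - 48912/699 = 169*(1/1656) - 48912*1/699 = 169/1656 - 16304/233 = -26960047/385848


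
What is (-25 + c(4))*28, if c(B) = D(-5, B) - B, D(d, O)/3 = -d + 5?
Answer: 28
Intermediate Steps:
D(d, O) = 15 - 3*d (D(d, O) = 3*(-d + 5) = 3*(5 - d) = 15 - 3*d)
c(B) = 30 - B (c(B) = (15 - 3*(-5)) - B = (15 + 15) - B = 30 - B)
(-25 + c(4))*28 = (-25 + (30 - 1*4))*28 = (-25 + (30 - 4))*28 = (-25 + 26)*28 = 1*28 = 28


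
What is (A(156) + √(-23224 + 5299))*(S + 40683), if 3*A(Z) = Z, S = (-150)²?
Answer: 3285516 + 315915*I*√717 ≈ 3.2855e+6 + 8.4592e+6*I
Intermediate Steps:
S = 22500
A(Z) = Z/3
(A(156) + √(-23224 + 5299))*(S + 40683) = ((⅓)*156 + √(-23224 + 5299))*(22500 + 40683) = (52 + √(-17925))*63183 = (52 + 5*I*√717)*63183 = 3285516 + 315915*I*√717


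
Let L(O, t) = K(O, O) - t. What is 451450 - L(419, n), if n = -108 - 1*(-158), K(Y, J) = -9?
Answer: 451509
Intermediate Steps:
n = 50 (n = -108 + 158 = 50)
L(O, t) = -9 - t
451450 - L(419, n) = 451450 - (-9 - 1*50) = 451450 - (-9 - 50) = 451450 - 1*(-59) = 451450 + 59 = 451509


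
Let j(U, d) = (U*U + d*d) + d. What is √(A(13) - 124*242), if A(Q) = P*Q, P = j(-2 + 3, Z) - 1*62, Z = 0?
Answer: I*√30801 ≈ 175.5*I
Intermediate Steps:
j(U, d) = d + U² + d² (j(U, d) = (U² + d²) + d = d + U² + d²)
P = -61 (P = (0 + (-2 + 3)² + 0²) - 1*62 = (0 + 1² + 0) - 62 = (0 + 1 + 0) - 62 = 1 - 62 = -61)
A(Q) = -61*Q
√(A(13) - 124*242) = √(-61*13 - 124*242) = √(-793 - 30008) = √(-30801) = I*√30801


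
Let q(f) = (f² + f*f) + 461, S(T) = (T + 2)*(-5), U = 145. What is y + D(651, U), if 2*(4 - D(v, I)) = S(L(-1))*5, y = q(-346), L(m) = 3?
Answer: 479919/2 ≈ 2.3996e+5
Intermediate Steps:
S(T) = -10 - 5*T (S(T) = (2 + T)*(-5) = -10 - 5*T)
q(f) = 461 + 2*f² (q(f) = (f² + f²) + 461 = 2*f² + 461 = 461 + 2*f²)
y = 239893 (y = 461 + 2*(-346)² = 461 + 2*119716 = 461 + 239432 = 239893)
D(v, I) = 133/2 (D(v, I) = 4 - (-10 - 5*3)*5/2 = 4 - (-10 - 15)*5/2 = 4 - (-25)*5/2 = 4 - ½*(-125) = 4 + 125/2 = 133/2)
y + D(651, U) = 239893 + 133/2 = 479919/2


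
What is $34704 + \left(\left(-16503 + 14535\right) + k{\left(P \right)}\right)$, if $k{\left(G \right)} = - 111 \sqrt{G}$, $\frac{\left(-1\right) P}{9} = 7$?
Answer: $32736 - 333 i \sqrt{7} \approx 32736.0 - 881.04 i$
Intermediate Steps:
$P = -63$ ($P = \left(-9\right) 7 = -63$)
$34704 + \left(\left(-16503 + 14535\right) + k{\left(P \right)}\right) = 34704 + \left(\left(-16503 + 14535\right) - 111 \sqrt{-63}\right) = 34704 - \left(1968 + 111 \cdot 3 i \sqrt{7}\right) = 34704 - \left(1968 + 333 i \sqrt{7}\right) = 32736 - 333 i \sqrt{7}$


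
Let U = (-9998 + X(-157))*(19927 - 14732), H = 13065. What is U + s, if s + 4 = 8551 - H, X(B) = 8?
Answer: -51902568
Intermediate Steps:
s = -4518 (s = -4 + (8551 - 1*13065) = -4 + (8551 - 13065) = -4 - 4514 = -4518)
U = -51898050 (U = (-9998 + 8)*(19927 - 14732) = -9990*5195 = -51898050)
U + s = -51898050 - 4518 = -51902568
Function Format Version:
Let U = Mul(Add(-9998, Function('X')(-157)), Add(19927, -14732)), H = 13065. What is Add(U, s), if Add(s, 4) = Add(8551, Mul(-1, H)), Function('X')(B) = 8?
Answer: -51902568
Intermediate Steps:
s = -4518 (s = Add(-4, Add(8551, Mul(-1, 13065))) = Add(-4, Add(8551, -13065)) = Add(-4, -4514) = -4518)
U = -51898050 (U = Mul(Add(-9998, 8), Add(19927, -14732)) = Mul(-9990, 5195) = -51898050)
Add(U, s) = Add(-51898050, -4518) = -51902568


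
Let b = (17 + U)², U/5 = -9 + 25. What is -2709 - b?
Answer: -12118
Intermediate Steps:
U = 80 (U = 5*(-9 + 25) = 5*16 = 80)
b = 9409 (b = (17 + 80)² = 97² = 9409)
-2709 - b = -2709 - 1*9409 = -2709 - 9409 = -12118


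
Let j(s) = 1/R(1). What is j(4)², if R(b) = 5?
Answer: 1/25 ≈ 0.040000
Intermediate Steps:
j(s) = ⅕ (j(s) = 1/5 = ⅕)
j(4)² = (⅕)² = 1/25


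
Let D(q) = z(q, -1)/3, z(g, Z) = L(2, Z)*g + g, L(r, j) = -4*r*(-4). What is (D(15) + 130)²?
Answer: 87025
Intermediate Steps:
L(r, j) = 16*r
z(g, Z) = 33*g (z(g, Z) = (16*2)*g + g = 32*g + g = 33*g)
D(q) = 11*q (D(q) = (33*q)/3 = (33*q)*(⅓) = 11*q)
(D(15) + 130)² = (11*15 + 130)² = (165 + 130)² = 295² = 87025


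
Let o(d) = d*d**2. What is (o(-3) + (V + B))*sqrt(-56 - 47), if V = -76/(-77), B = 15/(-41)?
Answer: -83278*I*sqrt(103)/3157 ≈ -267.72*I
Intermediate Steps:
B = -15/41 (B = 15*(-1/41) = -15/41 ≈ -0.36585)
o(d) = d**3
V = 76/77 (V = -76*(-1/77) = 76/77 ≈ 0.98701)
(o(-3) + (V + B))*sqrt(-56 - 47) = ((-3)**3 + (76/77 - 15/41))*sqrt(-56 - 47) = (-27 + 1961/3157)*sqrt(-103) = -83278*I*sqrt(103)/3157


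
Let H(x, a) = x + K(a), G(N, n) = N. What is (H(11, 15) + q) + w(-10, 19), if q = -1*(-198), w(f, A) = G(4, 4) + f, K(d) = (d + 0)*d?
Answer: 428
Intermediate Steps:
K(d) = d² (K(d) = d*d = d²)
H(x, a) = x + a²
w(f, A) = 4 + f
q = 198
(H(11, 15) + q) + w(-10, 19) = ((11 + 15²) + 198) + (4 - 10) = ((11 + 225) + 198) - 6 = (236 + 198) - 6 = 434 - 6 = 428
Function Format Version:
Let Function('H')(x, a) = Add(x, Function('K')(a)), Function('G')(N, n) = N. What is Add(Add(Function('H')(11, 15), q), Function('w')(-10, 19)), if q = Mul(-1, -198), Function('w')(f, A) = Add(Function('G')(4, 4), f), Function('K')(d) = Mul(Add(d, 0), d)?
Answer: 428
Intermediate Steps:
Function('K')(d) = Pow(d, 2) (Function('K')(d) = Mul(d, d) = Pow(d, 2))
Function('H')(x, a) = Add(x, Pow(a, 2))
Function('w')(f, A) = Add(4, f)
q = 198
Add(Add(Function('H')(11, 15), q), Function('w')(-10, 19)) = Add(Add(Add(11, Pow(15, 2)), 198), Add(4, -10)) = Add(Add(Add(11, 225), 198), -6) = Add(Add(236, 198), -6) = Add(434, -6) = 428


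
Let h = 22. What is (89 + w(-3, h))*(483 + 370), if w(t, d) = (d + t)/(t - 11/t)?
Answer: 200455/2 ≈ 1.0023e+5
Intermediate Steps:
w(t, d) = (d + t)/(t - 11/t)
(89 + w(-3, h))*(483 + 370) = (89 - 3*(22 - 3)/(-11 + (-3)²))*(483 + 370) = (89 - 3*19/(-11 + 9))*853 = (89 - 3*19/(-2))*853 = (89 - 3*(-½)*19)*853 = (89 + 57/2)*853 = (235/2)*853 = 200455/2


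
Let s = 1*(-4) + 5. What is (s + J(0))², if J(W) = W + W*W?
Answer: 1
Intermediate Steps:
s = 1 (s = -4 + 5 = 1)
J(W) = W + W²
(s + J(0))² = (1 + 0*(1 + 0))² = (1 + 0*1)² = (1 + 0)² = 1² = 1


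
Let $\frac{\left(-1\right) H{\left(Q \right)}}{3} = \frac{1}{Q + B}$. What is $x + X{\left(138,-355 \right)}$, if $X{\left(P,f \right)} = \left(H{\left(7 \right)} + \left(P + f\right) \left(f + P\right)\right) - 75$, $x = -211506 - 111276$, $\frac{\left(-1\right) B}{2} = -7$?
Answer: $- \frac{1930377}{7} \approx -2.7577 \cdot 10^{5}$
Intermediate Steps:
$B = 14$ ($B = \left(-2\right) \left(-7\right) = 14$)
$x = -322782$ ($x = -211506 - 111276 = -322782$)
$H{\left(Q \right)} = - \frac{3}{14 + Q}$ ($H{\left(Q \right)} = - \frac{3}{Q + 14} = - \frac{3}{14 + Q}$)
$X{\left(P,f \right)} = - \frac{526}{7} + \left(P + f\right)^{2}$ ($X{\left(P,f \right)} = \left(- \frac{3}{14 + 7} + \left(P + f\right) \left(f + P\right)\right) - 75 = \left(- \frac{3}{21} + \left(P + f\right) \left(P + f\right)\right) - 75 = \left(\left(-3\right) \frac{1}{21} + \left(P + f\right)^{2}\right) - 75 = \left(- \frac{1}{7} + \left(P + f\right)^{2}\right) - 75 = - \frac{526}{7} + \left(P + f\right)^{2}$)
$x + X{\left(138,-355 \right)} = -322782 - \left(\frac{526}{7} - \left(138 - 355\right)^{2}\right) = -322782 - \left(\frac{526}{7} - \left(-217\right)^{2}\right) = -322782 + \left(- \frac{526}{7} + 47089\right) = -322782 + \frac{329097}{7} = - \frac{1930377}{7}$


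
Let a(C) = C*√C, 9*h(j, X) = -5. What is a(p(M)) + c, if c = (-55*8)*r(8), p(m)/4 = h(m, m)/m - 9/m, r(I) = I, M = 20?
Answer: -3520 - 86*I*√430/675 ≈ -3520.0 - 2.642*I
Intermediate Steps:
h(j, X) = -5/9 (h(j, X) = (⅑)*(-5) = -5/9)
p(m) = -344/(9*m) (p(m) = 4*(-5/(9*m) - 9/m) = 4*(-86/(9*m)) = -344/(9*m))
a(C) = C^(3/2)
c = -3520 (c = -55*8*8 = -440*8 = -3520)
a(p(M)) + c = (-344/9/20)^(3/2) - 3520 = (-344/9*1/20)^(3/2) - 3520 = (-86/45)^(3/2) - 3520 = -86*I*√430/675 - 3520 = -3520 - 86*I*√430/675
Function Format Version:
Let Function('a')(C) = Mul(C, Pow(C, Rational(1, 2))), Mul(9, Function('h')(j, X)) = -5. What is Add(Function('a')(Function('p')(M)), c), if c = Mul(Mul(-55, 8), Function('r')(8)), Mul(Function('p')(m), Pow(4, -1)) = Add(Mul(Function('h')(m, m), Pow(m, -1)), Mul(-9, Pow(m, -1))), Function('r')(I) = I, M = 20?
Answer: Add(-3520, Mul(Rational(-86, 675), I, Pow(430, Rational(1, 2)))) ≈ Add(-3520.0, Mul(-2.6420, I))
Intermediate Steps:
Function('h')(j, X) = Rational(-5, 9) (Function('h')(j, X) = Mul(Rational(1, 9), -5) = Rational(-5, 9))
Function('p')(m) = Mul(Rational(-344, 9), Pow(m, -1)) (Function('p')(m) = Mul(4, Add(Mul(Rational(-5, 9), Pow(m, -1)), Mul(-9, Pow(m, -1)))) = Mul(4, Mul(Rational(-86, 9), Pow(m, -1))) = Mul(Rational(-344, 9), Pow(m, -1)))
Function('a')(C) = Pow(C, Rational(3, 2))
c = -3520 (c = Mul(Mul(-55, 8), 8) = Mul(-440, 8) = -3520)
Add(Function('a')(Function('p')(M)), c) = Add(Pow(Mul(Rational(-344, 9), Pow(20, -1)), Rational(3, 2)), -3520) = Add(Pow(Mul(Rational(-344, 9), Rational(1, 20)), Rational(3, 2)), -3520) = Add(Pow(Rational(-86, 45), Rational(3, 2)), -3520) = Add(Mul(Rational(-86, 675), I, Pow(430, Rational(1, 2))), -3520) = Add(-3520, Mul(Rational(-86, 675), I, Pow(430, Rational(1, 2))))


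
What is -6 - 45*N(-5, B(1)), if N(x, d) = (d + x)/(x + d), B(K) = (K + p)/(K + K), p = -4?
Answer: -51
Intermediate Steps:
B(K) = (-4 + K)/(2*K) (B(K) = (K - 4)/(K + K) = (-4 + K)/((2*K)) = (-4 + K)*(1/(2*K)) = (-4 + K)/(2*K))
N(x, d) = 1 (N(x, d) = (d + x)/(d + x) = 1)
-6 - 45*N(-5, B(1)) = -6 - 45*1 = -6 - 45 = -51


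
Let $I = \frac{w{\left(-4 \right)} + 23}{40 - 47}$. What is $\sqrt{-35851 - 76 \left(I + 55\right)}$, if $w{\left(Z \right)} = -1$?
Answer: $\frac{i \sqrt{1949815}}{7} \approx 199.48 i$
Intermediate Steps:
$I = - \frac{22}{7}$ ($I = \frac{-1 + 23}{40 - 47} = \frac{22}{-7} = 22 \left(- \frac{1}{7}\right) = - \frac{22}{7} \approx -3.1429$)
$\sqrt{-35851 - 76 \left(I + 55\right)} = \sqrt{-35851 - 76 \left(- \frac{22}{7} + 55\right)} = \sqrt{-35851 - \frac{27588}{7}} = \sqrt{- \frac{278545}{7}} = \frac{i \sqrt{1949815}}{7}$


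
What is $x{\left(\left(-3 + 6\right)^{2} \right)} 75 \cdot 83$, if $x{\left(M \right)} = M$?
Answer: $56025$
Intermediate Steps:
$x{\left(\left(-3 + 6\right)^{2} \right)} 75 \cdot 83 = \left(-3 + 6\right)^{2} \cdot 75 \cdot 83 = 3^{2} \cdot 75 \cdot 83 = 9 \cdot 75 \cdot 83 = 675 \cdot 83 = 56025$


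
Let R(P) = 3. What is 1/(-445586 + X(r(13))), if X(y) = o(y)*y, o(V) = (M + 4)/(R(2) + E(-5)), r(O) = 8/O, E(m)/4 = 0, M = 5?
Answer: -13/5792594 ≈ -2.2442e-6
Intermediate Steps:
E(m) = 0 (E(m) = 4*0 = 0)
o(V) = 3 (o(V) = (5 + 4)/(3 + 0) = 9/3 = 9*(1/3) = 3)
X(y) = 3*y
1/(-445586 + X(r(13))) = 1/(-445586 + 3*(8/13)) = 1/(-445586 + 24/13) = 1/(-5792594/13) = -13/5792594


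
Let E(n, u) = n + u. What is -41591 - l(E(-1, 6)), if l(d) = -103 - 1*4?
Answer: -41484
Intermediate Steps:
l(d) = -107 (l(d) = -103 - 4 = -107)
-41591 - l(E(-1, 6)) = -41591 - 1*(-107) = -41591 + 107 = -41484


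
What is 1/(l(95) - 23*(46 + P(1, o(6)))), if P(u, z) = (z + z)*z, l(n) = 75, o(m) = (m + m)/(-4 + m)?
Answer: -1/2639 ≈ -0.00037893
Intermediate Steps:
o(m) = 2*m/(-4 + m) (o(m) = (2*m)/(-4 + m) = 2*m/(-4 + m))
P(u, z) = 2*z**2 (P(u, z) = (2*z)*z = 2*z**2)
1/(l(95) - 23*(46 + P(1, o(6)))) = 1/(75 - 23*(46 + 2*(2*6/(-4 + 6))**2)) = 1/(75 - 23*(46 + 2*(2*6/2)**2)) = 1/(75 - 23*(46 + 2*(2*6*(1/2))**2)) = 1/(75 - 23*(46 + 2*6**2)) = 1/(75 - 23*(46 + 2*36)) = 1/(75 - 23*(46 + 72)) = 1/(75 - 23*118) = 1/(75 - 2714) = 1/(-2639) = -1/2639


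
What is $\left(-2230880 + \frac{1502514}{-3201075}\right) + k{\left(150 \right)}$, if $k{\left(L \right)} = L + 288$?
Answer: $- \frac{793312625296}{355675} \approx -2.2304 \cdot 10^{6}$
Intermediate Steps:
$k{\left(L \right)} = 288 + L$
$\left(-2230880 + \frac{1502514}{-3201075}\right) + k{\left(150 \right)} = \left(-2230880 + \frac{1502514}{-3201075}\right) + \left(288 + 150\right) = \left(-2230880 + 1502514 \left(- \frac{1}{3201075}\right)\right) + 438 = \left(-2230880 - \frac{166946}{355675}\right) + 438 = - \frac{793468410946}{355675} + 438 = - \frac{793312625296}{355675}$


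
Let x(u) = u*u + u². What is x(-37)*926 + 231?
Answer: 2535619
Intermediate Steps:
x(u) = 2*u² (x(u) = u² + u² = 2*u²)
x(-37)*926 + 231 = (2*(-37)²)*926 + 231 = (2*1369)*926 + 231 = 2738*926 + 231 = 2535388 + 231 = 2535619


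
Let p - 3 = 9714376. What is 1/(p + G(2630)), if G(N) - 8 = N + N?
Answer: 1/9719647 ≈ 1.0288e-7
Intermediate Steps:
G(N) = 8 + 2*N (G(N) = 8 + (N + N) = 8 + 2*N)
p = 9714379 (p = 3 + 9714376 = 9714379)
1/(p + G(2630)) = 1/(9714379 + (8 + 2*2630)) = 1/(9714379 + (8 + 5260)) = 1/(9714379 + 5268) = 1/9719647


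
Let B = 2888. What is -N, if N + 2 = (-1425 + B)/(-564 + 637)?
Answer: -1317/73 ≈ -18.041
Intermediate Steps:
N = 1317/73 (N = -2 + (-1425 + 2888)/(-564 + 637) = -2 + 1463/73 = 1317/73 ≈ 18.041)
-N = -1*1317/73 = -1317/73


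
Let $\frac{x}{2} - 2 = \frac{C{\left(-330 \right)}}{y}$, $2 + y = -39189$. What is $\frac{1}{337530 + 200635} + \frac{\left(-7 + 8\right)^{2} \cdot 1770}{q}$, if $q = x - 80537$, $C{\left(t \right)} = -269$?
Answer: $- \frac{201774655261}{9181293482885} \approx -0.021977$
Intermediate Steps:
$y = -39191$ ($y = -2 - 39189 = -39191$)
$x = \frac{157302}{39191}$ ($x = 4 + 2 \left(- \frac{269}{-39191}\right) = 4 + 2 \left(\left(-269\right) \left(- \frac{1}{39191}\right)\right) = 4 + 2 \cdot \frac{269}{39191} = 4 + \frac{538}{39191} = \frac{157302}{39191} \approx 4.0137$)
$q = - \frac{3156168265}{39191}$ ($q = \frac{157302}{39191} - 80537 = - \frac{3156168265}{39191} \approx -80533.0$)
$\frac{1}{337530 + 200635} + \frac{\left(-7 + 8\right)^{2} \cdot 1770}{q} = \frac{1}{337530 + 200635} + \frac{\left(-7 + 8\right)^{2} \cdot 1770}{- \frac{3156168265}{39191}} = \frac{1}{538165} + 1^{2} \cdot 1770 \left(- \frac{39191}{3156168265}\right) = \frac{1}{538165} + 1 \cdot 1770 \left(- \frac{39191}{3156168265}\right) = \frac{1}{538165} + 1770 \left(- \frac{39191}{3156168265}\right) = \frac{1}{538165} - \frac{13873614}{631233653} = - \frac{201774655261}{9181293482885}$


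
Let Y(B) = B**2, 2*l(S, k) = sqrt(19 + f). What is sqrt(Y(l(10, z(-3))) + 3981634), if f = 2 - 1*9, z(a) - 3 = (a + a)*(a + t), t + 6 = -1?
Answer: sqrt(3981637) ≈ 1995.4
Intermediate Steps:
t = -7 (t = -6 - 1 = -7)
z(a) = 3 + 2*a*(-7 + a) (z(a) = 3 + (a + a)*(a - 7) = 3 + (2*a)*(-7 + a) = 3 + 2*a*(-7 + a))
f = -7 (f = 2 - 9 = -7)
l(S, k) = sqrt(3) (l(S, k) = sqrt(19 - 7)/2 = sqrt(12)/2 = (2*sqrt(3))/2 = sqrt(3))
sqrt(Y(l(10, z(-3))) + 3981634) = sqrt((sqrt(3))**2 + 3981634) = sqrt(3 + 3981634) = sqrt(3981637)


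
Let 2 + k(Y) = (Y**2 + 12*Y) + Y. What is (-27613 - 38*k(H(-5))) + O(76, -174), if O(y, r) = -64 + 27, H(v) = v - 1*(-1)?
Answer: -26206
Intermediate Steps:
H(v) = 1 + v (H(v) = v + 1 = 1 + v)
O(y, r) = -37
k(Y) = -2 + Y**2 + 13*Y (k(Y) = -2 + ((Y**2 + 12*Y) + Y) = -2 + (Y**2 + 13*Y) = -2 + Y**2 + 13*Y)
(-27613 - 38*k(H(-5))) + O(76, -174) = (-27613 - 38*(-2 + (1 - 5)**2 + 13*(1 - 5))) - 37 = (-27613 - 38*(-2 + (-4)**2 + 13*(-4))) - 37 = (-27613 - 38*(-2 + 16 - 52)) - 37 = (-27613 - 38*(-38)) - 37 = (-27613 + 1444) - 37 = -26169 - 37 = -26206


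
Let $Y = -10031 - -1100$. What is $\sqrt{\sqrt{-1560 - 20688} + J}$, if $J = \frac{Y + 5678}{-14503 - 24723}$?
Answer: $\frac{\sqrt{127602178 + 9232074456 i \sqrt{618}}}{39226} \approx 8.6383 + 8.6335 i$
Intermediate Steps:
$Y = -8931$ ($Y = -10031 + 1100 = -8931$)
$J = \frac{3253}{39226}$ ($J = \frac{-8931 + 5678}{-14503 - 24723} = - \frac{3253}{-39226} = \left(-3253\right) \left(- \frac{1}{39226}\right) = \frac{3253}{39226} \approx 0.08293$)
$\sqrt{\sqrt{-1560 - 20688} + J} = \sqrt{\sqrt{-1560 - 20688} + \frac{3253}{39226}} = \sqrt{\sqrt{-22248} + \frac{3253}{39226}} = \sqrt{6 i \sqrt{618} + \frac{3253}{39226}} = \sqrt{\frac{3253}{39226} + 6 i \sqrt{618}}$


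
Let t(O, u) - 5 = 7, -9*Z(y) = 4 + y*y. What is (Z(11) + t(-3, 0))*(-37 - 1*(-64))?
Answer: -51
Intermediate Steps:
Z(y) = -4/9 - y²/9 (Z(y) = -(4 + y*y)/9 = -(4 + y²)/9 = -4/9 - y²/9)
t(O, u) = 12 (t(O, u) = 5 + 7 = 12)
(Z(11) + t(-3, 0))*(-37 - 1*(-64)) = ((-4/9 - ⅑*11²) + 12)*(-37 - 1*(-64)) = ((-4/9 - ⅑*121) + 12)*(-37 + 64) = ((-4/9 - 121/9) + 12)*27 = (-125/9 + 12)*27 = -17/9*27 = -51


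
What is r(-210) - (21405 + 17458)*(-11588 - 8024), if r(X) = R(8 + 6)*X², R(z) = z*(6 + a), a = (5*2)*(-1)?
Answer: 759711556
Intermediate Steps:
a = -10 (a = 10*(-1) = -10)
R(z) = -4*z (R(z) = z*(6 - 10) = z*(-4) = -4*z)
r(X) = -56*X² (r(X) = (-4*(8 + 6))*X² = (-4*14)*X² = -56*X²)
r(-210) - (21405 + 17458)*(-11588 - 8024) = -56*(-210)² - (21405 + 17458)*(-11588 - 8024) = -56*44100 - 38863*(-19612) = -2469600 - 1*(-762181156) = -2469600 + 762181156 = 759711556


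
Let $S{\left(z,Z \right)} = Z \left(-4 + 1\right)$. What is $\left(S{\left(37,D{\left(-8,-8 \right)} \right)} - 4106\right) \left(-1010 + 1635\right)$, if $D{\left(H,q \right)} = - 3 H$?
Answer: $-2611250$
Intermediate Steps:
$S{\left(z,Z \right)} = - 3 Z$ ($S{\left(z,Z \right)} = Z \left(-3\right) = - 3 Z$)
$\left(S{\left(37,D{\left(-8,-8 \right)} \right)} - 4106\right) \left(-1010 + 1635\right) = \left(- 3 \left(\left(-3\right) \left(-8\right)\right) - 4106\right) \left(-1010 + 1635\right) = \left(\left(-3\right) 24 - 4106\right) 625 = \left(-72 - 4106\right) 625 = \left(-4178\right) 625 = -2611250$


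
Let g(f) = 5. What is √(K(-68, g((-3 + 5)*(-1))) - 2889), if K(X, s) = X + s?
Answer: 6*I*√82 ≈ 54.332*I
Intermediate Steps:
√(K(-68, g((-3 + 5)*(-1))) - 2889) = √((-68 + 5) - 2889) = √(-63 - 2889) = √(-2952) = 6*I*√82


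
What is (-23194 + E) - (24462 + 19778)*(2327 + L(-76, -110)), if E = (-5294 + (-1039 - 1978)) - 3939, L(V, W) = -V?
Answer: -106344164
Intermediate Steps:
E = -12250 (E = (-5294 - 3017) - 3939 = -8311 - 3939 = -12250)
(-23194 + E) - (24462 + 19778)*(2327 + L(-76, -110)) = (-23194 - 12250) - (24462 + 19778)*(2327 - 1*(-76)) = -35444 - 44240*(2327 + 76) = -35444 - 44240*2403 = -35444 - 1*106308720 = -35444 - 106308720 = -106344164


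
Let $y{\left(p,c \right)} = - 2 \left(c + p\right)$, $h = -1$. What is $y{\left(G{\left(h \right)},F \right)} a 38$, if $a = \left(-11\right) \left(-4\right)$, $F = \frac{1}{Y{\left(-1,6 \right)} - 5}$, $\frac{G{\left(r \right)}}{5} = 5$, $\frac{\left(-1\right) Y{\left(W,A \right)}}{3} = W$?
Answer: $-81928$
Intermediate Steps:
$Y{\left(W,A \right)} = - 3 W$
$G{\left(r \right)} = 25$ ($G{\left(r \right)} = 5 \cdot 5 = 25$)
$F = - \frac{1}{2}$ ($F = \frac{1}{\left(-3\right) \left(-1\right) - 5} = \frac{1}{3 - 5} = \frac{1}{-2} = - \frac{1}{2} \approx -0.5$)
$y{\left(p,c \right)} = - 2 c - 2 p$
$a = 44$
$y{\left(G{\left(h \right)},F \right)} a 38 = \left(\left(-2\right) \left(- \frac{1}{2}\right) - 50\right) 44 \cdot 38 = \left(1 - 50\right) 44 \cdot 38 = \left(-49\right) 44 \cdot 38 = \left(-2156\right) 38 = -81928$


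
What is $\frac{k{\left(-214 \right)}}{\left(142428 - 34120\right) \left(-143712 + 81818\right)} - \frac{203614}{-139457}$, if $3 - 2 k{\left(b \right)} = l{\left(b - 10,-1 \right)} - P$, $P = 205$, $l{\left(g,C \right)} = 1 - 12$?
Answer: $\frac{2729899842023173}{1869732172287728} \approx 1.46$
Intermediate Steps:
$l{\left(g,C \right)} = -11$ ($l{\left(g,C \right)} = 1 - 12 = -11$)
$k{\left(b \right)} = \frac{219}{2}$ ($k{\left(b \right)} = \frac{3}{2} - \frac{-11 - 205}{2} = \frac{3}{2} - -108 = \frac{3}{2} + 108 = \frac{219}{2}$)
$\frac{k{\left(-214 \right)}}{\left(142428 - 34120\right) \left(-143712 + 81818\right)} - \frac{203614}{-139457} = \frac{219}{2 \left(142428 - 34120\right) \left(-143712 + 81818\right)} - \frac{203614}{-139457} = \frac{219}{2 \cdot 108308 \left(-61894\right)} - - \frac{203614}{139457} = \frac{219}{2 \left(-6703615352\right)} + \frac{203614}{139457} = \frac{219}{2} \left(- \frac{1}{6703615352}\right) + \frac{203614}{139457} = - \frac{219}{13407230704} + \frac{203614}{139457} = \frac{2729899842023173}{1869732172287728}$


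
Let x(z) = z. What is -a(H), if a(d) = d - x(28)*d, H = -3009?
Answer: -81243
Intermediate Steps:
a(d) = -27*d (a(d) = d - 28*d = -27*d)
-a(H) = -(-27)*(-3009) = -1*81243 = -81243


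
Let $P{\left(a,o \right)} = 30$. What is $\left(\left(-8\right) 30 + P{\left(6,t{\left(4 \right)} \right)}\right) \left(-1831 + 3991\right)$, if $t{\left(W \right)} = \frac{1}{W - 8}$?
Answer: $-453600$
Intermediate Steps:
$t{\left(W \right)} = \frac{1}{-8 + W}$
$\left(\left(-8\right) 30 + P{\left(6,t{\left(4 \right)} \right)}\right) \left(-1831 + 3991\right) = \left(\left(-8\right) 30 + 30\right) \left(-1831 + 3991\right) = \left(-240 + 30\right) 2160 = \left(-210\right) 2160 = -453600$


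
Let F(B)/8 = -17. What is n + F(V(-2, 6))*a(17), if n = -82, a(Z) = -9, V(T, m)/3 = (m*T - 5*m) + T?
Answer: 1142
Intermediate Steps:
V(T, m) = -15*m + 3*T + 3*T*m (V(T, m) = 3*((m*T - 5*m) + T) = 3*((T*m - 5*m) + T) = 3*((-5*m + T*m) + T) = 3*(T - 5*m + T*m) = -15*m + 3*T + 3*T*m)
F(B) = -136 (F(B) = 8*(-17) = -136)
n + F(V(-2, 6))*a(17) = -82 - 136*(-9) = -82 + 1224 = 1142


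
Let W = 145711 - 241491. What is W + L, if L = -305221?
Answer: -401001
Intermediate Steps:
W = -95780
W + L = -95780 - 305221 = -401001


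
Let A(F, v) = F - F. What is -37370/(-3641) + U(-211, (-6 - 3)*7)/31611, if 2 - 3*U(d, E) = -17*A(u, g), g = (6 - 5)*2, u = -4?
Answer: 3543916492/345286953 ≈ 10.264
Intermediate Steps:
g = 2 (g = 1*2 = 2)
A(F, v) = 0
U(d, E) = ⅔ (U(d, E) = ⅔ - (-17)*0/3 = ⅔ - ⅓*0 = ⅔ + 0 = ⅔)
-37370/(-3641) + U(-211, (-6 - 3)*7)/31611 = -37370/(-3641) + (⅔)/31611 = -37370*(-1/3641) + (⅔)*(1/31611) = 37370/3641 + 2/94833 = 3543916492/345286953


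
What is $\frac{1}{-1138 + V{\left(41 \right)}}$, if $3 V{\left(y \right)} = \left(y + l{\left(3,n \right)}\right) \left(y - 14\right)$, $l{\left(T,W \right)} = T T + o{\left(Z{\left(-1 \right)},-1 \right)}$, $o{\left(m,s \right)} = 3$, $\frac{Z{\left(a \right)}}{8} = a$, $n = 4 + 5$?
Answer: $- \frac{1}{661} \approx -0.0015129$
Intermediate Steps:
$n = 9$
$Z{\left(a \right)} = 8 a$
$l{\left(T,W \right)} = 3 + T^{2}$ ($l{\left(T,W \right)} = T T + 3 = T^{2} + 3 = 3 + T^{2}$)
$V{\left(y \right)} = \frac{\left(-14 + y\right) \left(12 + y\right)}{3}$ ($V{\left(y \right)} = \frac{\left(y + \left(3 + 3^{2}\right)\right) \left(y - 14\right)}{3} = \frac{\left(y + \left(3 + 9\right)\right) \left(-14 + y\right)}{3} = \frac{\left(y + 12\right) \left(-14 + y\right)}{3} = \frac{\left(12 + y\right) \left(-14 + y\right)}{3} = \frac{\left(-14 + y\right) \left(12 + y\right)}{3}$)
$\frac{1}{-1138 + V{\left(41 \right)}} = \frac{1}{-1138 - \left(\frac{250}{3} - \frac{1681}{3}\right)} = \frac{1}{-1138 - -477} = \frac{1}{-1138 + 477} = \frac{1}{-661} = - \frac{1}{661}$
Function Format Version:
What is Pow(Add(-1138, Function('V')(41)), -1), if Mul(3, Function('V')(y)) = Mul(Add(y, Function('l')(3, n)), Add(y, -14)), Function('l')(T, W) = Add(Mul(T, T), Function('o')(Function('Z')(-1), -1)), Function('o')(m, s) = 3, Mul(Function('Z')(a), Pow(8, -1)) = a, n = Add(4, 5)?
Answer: Rational(-1, 661) ≈ -0.0015129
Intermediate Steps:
n = 9
Function('Z')(a) = Mul(8, a)
Function('l')(T, W) = Add(3, Pow(T, 2)) (Function('l')(T, W) = Add(Mul(T, T), 3) = Add(Pow(T, 2), 3) = Add(3, Pow(T, 2)))
Function('V')(y) = Mul(Rational(1, 3), Add(-14, y), Add(12, y)) (Function('V')(y) = Mul(Rational(1, 3), Mul(Add(y, Add(3, Pow(3, 2))), Add(y, -14))) = Mul(Rational(1, 3), Mul(Add(y, Add(3, 9)), Add(-14, y))) = Mul(Rational(1, 3), Mul(Add(y, 12), Add(-14, y))) = Mul(Rational(1, 3), Mul(Add(12, y), Add(-14, y))) = Mul(Rational(1, 3), Mul(Add(-14, y), Add(12, y))) = Mul(Rational(1, 3), Add(-14, y), Add(12, y)))
Pow(Add(-1138, Function('V')(41)), -1) = Pow(Add(-1138, Add(-56, Mul(Rational(-2, 3), 41), Mul(Rational(1, 3), Pow(41, 2)))), -1) = Pow(Add(-1138, Add(-56, Rational(-82, 3), Mul(Rational(1, 3), 1681))), -1) = Pow(Add(-1138, Add(-56, Rational(-82, 3), Rational(1681, 3))), -1) = Pow(Add(-1138, 477), -1) = Pow(-661, -1) = Rational(-1, 661)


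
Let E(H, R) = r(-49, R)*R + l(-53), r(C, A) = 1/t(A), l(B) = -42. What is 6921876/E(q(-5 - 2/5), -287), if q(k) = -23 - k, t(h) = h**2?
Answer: -1986578412/12055 ≈ -1.6479e+5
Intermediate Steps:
r(C, A) = A**(-2) (r(C, A) = 1/(A**2) = A**(-2))
E(H, R) = -42 + 1/R (E(H, R) = R/R**2 - 42 = 1/R - 42 = -42 + 1/R)
6921876/E(q(-5 - 2/5), -287) = 6921876/(-42 + 1/(-287)) = 6921876/(-42 - 1/287) = 6921876/(-12055/287) = 6921876*(-287/12055) = -1986578412/12055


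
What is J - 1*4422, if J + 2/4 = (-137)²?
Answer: 28693/2 ≈ 14347.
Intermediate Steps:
J = 37537/2 (J = -½ + (-137)² = -½ + 18769 = 37537/2 ≈ 18769.)
J - 1*4422 = 37537/2 - 1*4422 = 37537/2 - 4422 = 28693/2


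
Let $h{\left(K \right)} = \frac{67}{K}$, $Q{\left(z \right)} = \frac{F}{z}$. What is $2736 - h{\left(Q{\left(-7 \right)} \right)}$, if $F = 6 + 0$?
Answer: $\frac{16885}{6} \approx 2814.2$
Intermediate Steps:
$F = 6$
$Q{\left(z \right)} = \frac{6}{z}$
$2736 - h{\left(Q{\left(-7 \right)} \right)} = 2736 - \frac{67}{6 \frac{1}{-7}} = 2736 - \frac{67}{6 \left(- \frac{1}{7}\right)} = 2736 - \frac{67}{- \frac{6}{7}} = 2736 - 67 \left(- \frac{7}{6}\right) = 2736 - - \frac{469}{6} = 2736 + \frac{469}{6} = \frac{16885}{6}$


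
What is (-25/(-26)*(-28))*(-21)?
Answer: 7350/13 ≈ 565.38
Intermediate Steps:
(-25/(-26)*(-28))*(-21) = (-25*(-1/26)*(-28))*(-21) = ((25/26)*(-28))*(-21) = -350/13*(-21) = 7350/13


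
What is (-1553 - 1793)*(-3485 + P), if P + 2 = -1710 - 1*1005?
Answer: 20751892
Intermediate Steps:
P = -2717 (P = -2 + (-1710 - 1*1005) = -2 + (-1710 - 1005) = -2 - 2715 = -2717)
(-1553 - 1793)*(-3485 + P) = (-1553 - 1793)*(-3485 - 2717) = -3346*(-6202) = 20751892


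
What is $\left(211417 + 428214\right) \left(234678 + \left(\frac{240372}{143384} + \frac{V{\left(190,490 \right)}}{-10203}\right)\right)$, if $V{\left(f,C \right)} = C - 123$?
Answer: $\frac{54900146724688922191}{365736738} \approx 1.5011 \cdot 10^{11}$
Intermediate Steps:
$V{\left(f,C \right)} = -123 + C$
$\left(211417 + 428214\right) \left(234678 + \left(\frac{240372}{143384} + \frac{V{\left(190,490 \right)}}{-10203}\right)\right) = \left(211417 + 428214\right) \left(234678 + \left(\frac{240372}{143384} + \frac{-123 + 490}{-10203}\right)\right) = 639631 \left(234678 + \left(240372 \cdot \frac{1}{143384} + 367 \left(- \frac{1}{10203}\right)\right)\right) = 639631 \left(234678 + \left(\frac{60093}{35846} - \frac{367}{10203}\right)\right) = 639631 \left(234678 + \frac{599973397}{365736738}\right) = 639631 \cdot \frac{85830966173761}{365736738} = \frac{54900146724688922191}{365736738}$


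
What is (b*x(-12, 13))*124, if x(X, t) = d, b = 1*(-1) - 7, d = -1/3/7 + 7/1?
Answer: -144832/21 ≈ -6896.8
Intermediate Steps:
d = 146/21 (d = -1*⅓*(⅐) + 7*1 = -⅓*⅐ + 7 = -1/21 + 7 = 146/21 ≈ 6.9524)
b = -8 (b = -1 - 7 = -8)
x(X, t) = 146/21
(b*x(-12, 13))*124 = -8*146/21*124 = -1168/21*124 = -144832/21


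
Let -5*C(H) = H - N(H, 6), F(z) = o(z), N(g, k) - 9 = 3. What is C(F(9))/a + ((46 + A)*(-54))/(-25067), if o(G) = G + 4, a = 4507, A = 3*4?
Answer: 70554553/564884845 ≈ 0.12490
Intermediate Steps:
N(g, k) = 12 (N(g, k) = 9 + 3 = 12)
A = 12
o(G) = 4 + G
F(z) = 4 + z
C(H) = 12/5 - H/5 (C(H) = -(H - 1*12)/5 = -(H - 12)/5 = -(-12 + H)/5 = 12/5 - H/5)
C(F(9))/a + ((46 + A)*(-54))/(-25067) = (12/5 - (4 + 9)/5)/4507 + ((46 + 12)*(-54))/(-25067) = (12/5 - ⅕*13)*(1/4507) + (58*(-54))*(-1/25067) = (12/5 - 13/5)*(1/4507) - 3132*(-1/25067) = -⅕*1/4507 + 3132/25067 = -1/22535 + 3132/25067 = 70554553/564884845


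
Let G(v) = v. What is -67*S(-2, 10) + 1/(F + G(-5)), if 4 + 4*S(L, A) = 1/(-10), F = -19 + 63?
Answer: 107173/1560 ≈ 68.701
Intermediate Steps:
F = 44
S(L, A) = -41/40 (S(L, A) = -1 + (¼)/(-10) = -1 + (¼)*(-⅒) = -1 - 1/40 = -41/40)
-67*S(-2, 10) + 1/(F + G(-5)) = -67*(-41/40) + 1/(44 - 5) = 2747/40 + 1/39 = 107173/1560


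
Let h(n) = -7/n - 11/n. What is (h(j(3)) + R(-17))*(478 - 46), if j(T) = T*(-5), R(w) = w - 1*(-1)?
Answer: -31968/5 ≈ -6393.6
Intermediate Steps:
R(w) = 1 + w (R(w) = w + 1 = 1 + w)
j(T) = -5*T
h(n) = -18/n
(h(j(3)) + R(-17))*(478 - 46) = (-18/((-5*3)) + (1 - 17))*(478 - 46) = (-18/(-15) - 16)*432 = (-18*(-1/15) - 16)*432 = (6/5 - 16)*432 = -74/5*432 = -31968/5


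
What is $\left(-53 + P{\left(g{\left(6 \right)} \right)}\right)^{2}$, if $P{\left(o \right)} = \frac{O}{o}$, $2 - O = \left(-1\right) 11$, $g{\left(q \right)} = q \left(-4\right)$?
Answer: $\frac{1651225}{576} \approx 2866.7$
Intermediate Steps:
$g{\left(q \right)} = - 4 q$
$O = 13$ ($O = 2 - \left(-1\right) 11 = 2 - -11 = 2 + 11 = 13$)
$P{\left(o \right)} = \frac{13}{o}$
$\left(-53 + P{\left(g{\left(6 \right)} \right)}\right)^{2} = \left(-53 + \frac{13}{\left(-4\right) 6}\right)^{2} = \left(-53 + \frac{13}{-24}\right)^{2} = \left(-53 + 13 \left(- \frac{1}{24}\right)\right)^{2} = \left(-53 - \frac{13}{24}\right)^{2} = \left(- \frac{1285}{24}\right)^{2} = \frac{1651225}{576}$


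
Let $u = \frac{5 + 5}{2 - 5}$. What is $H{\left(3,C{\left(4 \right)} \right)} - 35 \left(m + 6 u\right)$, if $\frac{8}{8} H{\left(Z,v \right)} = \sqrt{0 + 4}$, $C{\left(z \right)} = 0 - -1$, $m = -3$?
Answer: $807$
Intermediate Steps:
$C{\left(z \right)} = 1$ ($C{\left(z \right)} = 0 + 1 = 1$)
$u = - \frac{10}{3}$ ($u = \frac{10}{-3} = 10 \left(- \frac{1}{3}\right) = - \frac{10}{3} \approx -3.3333$)
$H{\left(Z,v \right)} = 2$ ($H{\left(Z,v \right)} = \sqrt{0 + 4} = \sqrt{4} = 2$)
$H{\left(3,C{\left(4 \right)} \right)} - 35 \left(m + 6 u\right) = 2 - 35 \left(-3 + 6 \left(- \frac{10}{3}\right)\right) = 2 - 35 \left(-3 - 20\right) = 2 - -805 = 2 + 805 = 807$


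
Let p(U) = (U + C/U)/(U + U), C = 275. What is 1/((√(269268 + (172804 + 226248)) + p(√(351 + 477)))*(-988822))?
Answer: 913284/906135111818166421 - 5484672*√41770/906135111818166421 ≈ -1.2360e-9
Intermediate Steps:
p(U) = (U + 275/U)/(2*U) (p(U) = (U + 275/U)/(U + U) = (U + 275/U)/((2*U)) = (U + 275/U)*(1/(2*U)) = (U + 275/U)/(2*U))
1/((√(269268 + (172804 + 226248)) + p(√(351 + 477)))*(-988822)) = 1/((√(269268 + (172804 + 226248)) + (275 + (√(351 + 477))²)/(2*(√(351 + 477))²))*(-988822)) = -1/988822/(√(269268 + 399052) + (275 + (√828)²)/(2*(√828)²)) = -1/988822/(√668320 + (275 + (6*√23)²)/(2*(6*√23)²)) = -1/988822/(4*√41770 + (½)*(1/828)*(275 + 828)) = -1/988822/(4*√41770 + (½)*(1/828)*1103) = -1/988822/(4*√41770 + 1103/1656) = -1/988822/(1103/1656 + 4*√41770) = -1/(988822*(1103/1656 + 4*√41770))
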